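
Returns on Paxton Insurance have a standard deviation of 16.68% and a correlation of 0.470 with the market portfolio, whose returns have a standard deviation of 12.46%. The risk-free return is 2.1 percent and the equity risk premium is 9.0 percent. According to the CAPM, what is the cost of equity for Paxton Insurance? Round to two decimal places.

β = ρ × σ_i / σ_m = 0.470 × 16.68% / 12.46% = 0.6292
E(R) = 2.1% + 0.6292 × 9.0% = 7.76%

7.76%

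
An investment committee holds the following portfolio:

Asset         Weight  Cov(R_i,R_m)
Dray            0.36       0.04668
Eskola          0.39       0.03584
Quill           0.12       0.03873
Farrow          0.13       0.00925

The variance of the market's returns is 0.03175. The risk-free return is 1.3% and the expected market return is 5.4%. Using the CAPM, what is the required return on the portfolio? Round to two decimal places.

6.03%

β_Dray = 0.04668 / 0.03175 = 1.4702
β_Eskola = 0.03584 / 0.03175 = 1.1288
β_Quill = 0.03873 / 0.03175 = 1.2198
β_Farrow = 0.00925 / 0.03175 = 0.2913
β_P = Σ w_i β_i = 0.36×1.4702 + 0.39×1.1288 + 0.12×1.2198 + 0.13×0.2913 = 1.1537
MRP = 5.4% − 1.3% = 4.10%
E(R_P) = R_f + β_P × MRP = 1.3% + 1.1537 × 4.1% = 6.03%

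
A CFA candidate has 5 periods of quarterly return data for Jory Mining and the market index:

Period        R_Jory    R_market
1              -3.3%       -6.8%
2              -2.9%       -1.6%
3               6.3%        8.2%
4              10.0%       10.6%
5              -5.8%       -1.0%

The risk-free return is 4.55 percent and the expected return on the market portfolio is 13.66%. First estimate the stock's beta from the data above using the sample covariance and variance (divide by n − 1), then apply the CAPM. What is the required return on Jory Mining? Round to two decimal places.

12.40%

Mean R_i = (-3.3 − 2.9 + 6.3 + 10.0 − 5.8) / 5 = 0.8600%
Mean R_m = (-6.8 − 1.6 + 8.2 + 10.6 − 1.0) / 5 = 1.8800%
Σ(R_i − R̄_i)(R_m − R̄_m) = 182.4560  ⇒  Cov = 182.4560 / 4 = 45.6140
Σ(R_m − R̄_m)² = 211.7280  ⇒  Var(R_m) = 211.7280 / 4 = 52.9320
β = Cov / Var(R_m) = 45.6140 / 52.9320 = 0.8617
MRP = 13.66% − 4.55% = 9.11%
E(R) = R_f + β × MRP = 4.55% + 0.8617 × 9.11% = 12.40%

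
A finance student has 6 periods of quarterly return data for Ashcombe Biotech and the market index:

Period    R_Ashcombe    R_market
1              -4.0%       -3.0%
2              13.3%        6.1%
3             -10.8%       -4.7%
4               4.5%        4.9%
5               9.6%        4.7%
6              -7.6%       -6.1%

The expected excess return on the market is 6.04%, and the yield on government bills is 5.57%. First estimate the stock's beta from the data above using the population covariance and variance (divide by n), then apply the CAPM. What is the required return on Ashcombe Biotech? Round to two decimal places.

Mean R_i = (-4.0 + 13.3 − 10.8 + 4.5 + 9.6 − 7.6) / 6 = 0.8333%
Mean R_m = (-3.0 + 6.1 − 4.7 + 4.9 + 4.7 − 6.1) / 6 = 0.3167%
Σ(R_i − R̄_i)(R_m − R̄_m) = 255.8367  ⇒  Cov = 255.8367 / 6 = 42.6395
Σ(R_m − R̄_m)² = 151.0083  ⇒  Var(R_m) = 151.0083 / 6 = 25.1681
β = Cov / Var(R_m) = 42.6395 / 25.1681 = 1.6942
E(R) = R_f + β × MRP = 5.57% + 1.6942 × 6.04% = 15.80%

15.80%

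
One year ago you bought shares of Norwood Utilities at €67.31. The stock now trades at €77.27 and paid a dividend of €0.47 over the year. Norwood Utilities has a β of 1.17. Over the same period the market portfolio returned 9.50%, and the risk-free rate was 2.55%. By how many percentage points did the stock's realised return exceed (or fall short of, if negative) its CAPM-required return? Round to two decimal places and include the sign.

+4.81%

Realised HPR = (P1 + D1 − P0) / P0 = (77.27 + 0.47 − 67.31) / 67.31 = 10.43 / 67.31 = 15.4955%
MRP = 9.50% − 2.55% = 6.95%
CAPM required = R_f + β·MRP = 2.55% + 1.17 × 6.95% = 10.6815%
α = realised − required = 15.4955% − 10.6815% = +4.81%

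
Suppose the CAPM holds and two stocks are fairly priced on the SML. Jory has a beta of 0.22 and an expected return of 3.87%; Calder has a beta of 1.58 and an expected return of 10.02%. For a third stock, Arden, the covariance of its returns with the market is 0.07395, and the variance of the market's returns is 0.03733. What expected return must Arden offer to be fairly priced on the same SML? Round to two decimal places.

MRP = (10.02% − 3.87%) / (1.58 − 0.22) = 4.5221%
R_f = 3.87% − 0.22 × 4.5221% = 2.8751%
β_Arden = Cov / Var(R_m) = 0.07395 / 0.03733 = 1.9810
E(R_Arden) = R_f + β × MRP = 2.8751% + 1.9810 × 4.5221% = 11.83%

11.83%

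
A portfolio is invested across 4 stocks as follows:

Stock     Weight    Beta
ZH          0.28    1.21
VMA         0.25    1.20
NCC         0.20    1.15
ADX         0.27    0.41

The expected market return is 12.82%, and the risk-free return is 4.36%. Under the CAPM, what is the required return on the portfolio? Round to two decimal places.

12.65%

β_P = Σ w_i β_i = 0.28×1.21 + 0.25×1.20 + 0.20×1.15 + 0.27×0.41 = 0.9795
MRP = 12.82% − 4.36% = 8.46%
E(R_P) = R_f + β_P × MRP = 4.36% + 0.9795 × 8.46% = 12.65%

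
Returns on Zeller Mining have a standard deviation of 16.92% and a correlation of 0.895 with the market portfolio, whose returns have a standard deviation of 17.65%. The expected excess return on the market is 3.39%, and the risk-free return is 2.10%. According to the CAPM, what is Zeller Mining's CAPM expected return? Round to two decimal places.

β = ρ × σ_i / σ_m = 0.895 × 16.92% / 17.65% = 0.8580
E(R) = 2.10% + 0.8580 × 3.39% = 5.01%

5.01%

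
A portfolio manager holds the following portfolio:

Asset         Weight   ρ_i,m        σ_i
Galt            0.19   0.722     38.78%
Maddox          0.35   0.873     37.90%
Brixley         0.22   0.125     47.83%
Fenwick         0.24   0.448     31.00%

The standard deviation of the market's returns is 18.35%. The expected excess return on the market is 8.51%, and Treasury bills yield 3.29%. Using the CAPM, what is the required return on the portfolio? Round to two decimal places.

13.28%

β_Galt = 0.722 × 38.78% / 18.35% = 1.5258
β_Maddox = 0.873 × 37.90% / 18.35% = 1.8031
β_Brixley = 0.125 × 47.83% / 18.35% = 0.3258
β_Fenwick = 0.448 × 31.00% / 18.35% = 0.7568
β_P = Σ w_i β_i = 0.19×1.5258 + 0.35×1.8031 + 0.22×0.3258 + 0.24×0.7568 = 1.1743
E(R_P) = R_f + β_P × MRP = 3.29% + 1.1743 × 8.51% = 13.28%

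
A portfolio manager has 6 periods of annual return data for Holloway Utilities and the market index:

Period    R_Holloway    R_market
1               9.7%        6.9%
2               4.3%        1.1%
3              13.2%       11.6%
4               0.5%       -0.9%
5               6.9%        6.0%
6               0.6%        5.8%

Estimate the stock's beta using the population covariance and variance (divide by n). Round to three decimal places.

0.914

Mean R_i = (9.7 + 4.3 + 13.2 + 0.5 + 6.9 + 0.6) / 6 = 5.8667%
Mean R_m = (6.9 + 1.1 + 11.6 − 0.9 + 6.0 + 5.8) / 6 = 5.0833%
Σ(R_i − R̄_i)(R_m − R̄_m) = 90.2767  ⇒  Cov = 90.2767 / 6 = 15.0461
Σ(R_m − R̄_m)² = 98.7883  ⇒  Var(R_m) = 98.7883 / 6 = 16.4647
β = Cov / Var(R_m) = 15.0461 / 16.4647 = 0.9138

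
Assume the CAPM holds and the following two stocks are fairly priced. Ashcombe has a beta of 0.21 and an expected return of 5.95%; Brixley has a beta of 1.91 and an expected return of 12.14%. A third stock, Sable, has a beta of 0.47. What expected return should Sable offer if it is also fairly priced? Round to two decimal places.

6.90%

MRP (SML slope) = (12.14% − 5.95%) / (1.91 − 0.21) = 6.19% / 1.70 = 3.6412%
R_f (intercept) = 5.95% − 0.21 × 3.6412% = 5.1853%
E(R_Sable) = R_f + β × MRP = 5.1853% + 0.47 × 3.6412% = 6.90%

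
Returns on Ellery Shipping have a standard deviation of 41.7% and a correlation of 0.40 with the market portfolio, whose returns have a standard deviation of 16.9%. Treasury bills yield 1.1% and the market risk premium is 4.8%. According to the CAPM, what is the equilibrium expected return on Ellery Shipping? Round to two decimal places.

5.84%

β = ρ × σ_i / σ_m = 0.40 × 41.7% / 16.9% = 0.9870
E(R) = 1.1% + 0.9870 × 4.8% = 5.84%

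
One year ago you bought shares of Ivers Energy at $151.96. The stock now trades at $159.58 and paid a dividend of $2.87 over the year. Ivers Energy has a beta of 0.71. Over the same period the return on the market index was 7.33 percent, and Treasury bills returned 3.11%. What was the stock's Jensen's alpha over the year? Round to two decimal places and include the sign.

+0.80%

Realised HPR = (P1 + D1 − P0) / P0 = (159.58 + 2.87 − 151.96) / 151.96 = 10.49 / 151.96 = 6.9031%
MRP = 7.33% − 3.11% = 4.22%
CAPM required = R_f + β·MRP = 3.11% + 0.71 × 4.22% = 6.1062%
α = realised − required = 6.9031% − 6.1062% = +0.80%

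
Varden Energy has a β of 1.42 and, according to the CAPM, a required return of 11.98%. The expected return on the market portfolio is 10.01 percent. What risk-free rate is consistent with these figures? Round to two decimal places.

E(R) = R_f + β(E(R_m) − R_f) = R_f(1 − β) + β·E(R_m)
11.98% = R_f × (1 − 1.42) + 1.42 × 10.01%
11.98% = R_f × -0.42 + 14.2142%
R_f = (11.98% − 14.2142%) / -0.42 = 5.32%

5.32%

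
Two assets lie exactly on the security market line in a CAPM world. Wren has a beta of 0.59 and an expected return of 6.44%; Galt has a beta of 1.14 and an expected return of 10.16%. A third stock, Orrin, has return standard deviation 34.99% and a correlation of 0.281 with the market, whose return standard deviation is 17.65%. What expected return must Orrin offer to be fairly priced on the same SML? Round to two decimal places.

MRP = (10.16% − 6.44%) / (1.14 − 0.59) = 6.7636%
R_f = 6.44% − 0.59 × 6.7636% = 2.4495%
β_Orrin = ρ·σ_i/σ_m = 0.281 × 34.99 / 17.65 = 0.5571
E(R_Orrin) = R_f + β × MRP = 2.4495% + 0.5571 × 6.7636% = 6.22%

6.22%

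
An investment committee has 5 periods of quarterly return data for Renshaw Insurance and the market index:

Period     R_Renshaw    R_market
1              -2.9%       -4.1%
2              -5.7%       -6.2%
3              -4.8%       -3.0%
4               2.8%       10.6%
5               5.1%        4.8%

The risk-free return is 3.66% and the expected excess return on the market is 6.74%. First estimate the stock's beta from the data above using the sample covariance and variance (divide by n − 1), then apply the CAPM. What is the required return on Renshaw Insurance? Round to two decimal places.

Mean R_i = (-2.9 − 5.7 − 4.8 + 2.8 + 5.1) / 5 = -1.1000%
Mean R_m = (-4.1 − 6.2 − 3.0 + 10.6 + 4.8) / 5 = 0.4200%
Σ(R_i − R̄_i)(R_m − R̄_m) = 118.1000  ⇒  Cov = 118.1000 / 4 = 29.5250
Σ(R_m − R̄_m)² = 198.7680  ⇒  Var(R_m) = 198.7680 / 4 = 49.6920
β = Cov / Var(R_m) = 29.5250 / 49.6920 = 0.5942
E(R) = R_f + β × MRP = 3.66% + 0.5942 × 6.74% = 7.66%

7.66%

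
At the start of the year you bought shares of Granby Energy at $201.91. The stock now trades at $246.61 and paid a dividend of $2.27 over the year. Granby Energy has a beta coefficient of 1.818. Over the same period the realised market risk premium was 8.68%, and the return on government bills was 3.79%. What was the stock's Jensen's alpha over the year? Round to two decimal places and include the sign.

+3.69%

Realised HPR = (P1 + D1 − P0) / P0 = (246.61 + 2.27 − 201.91) / 201.91 = 46.97 / 201.91 = 23.2628%
CAPM required = R_f + β·MRP = 3.79% + 1.818 × 8.68% = 19.57024%
α = realised − required = 23.2628% − 19.57024% = +3.69%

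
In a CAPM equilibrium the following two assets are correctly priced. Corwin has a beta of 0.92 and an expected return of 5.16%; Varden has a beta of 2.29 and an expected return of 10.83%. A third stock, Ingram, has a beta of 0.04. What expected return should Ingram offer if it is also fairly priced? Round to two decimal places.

1.52%

MRP (SML slope) = (10.83% − 5.16%) / (2.29 − 0.92) = 5.67% / 1.37 = 4.1387%
R_f (intercept) = 5.16% − 0.92 × 4.1387% = 1.3524%
E(R_Ingram) = R_f + β × MRP = 1.3524% + 0.04 × 4.1387% = 1.52%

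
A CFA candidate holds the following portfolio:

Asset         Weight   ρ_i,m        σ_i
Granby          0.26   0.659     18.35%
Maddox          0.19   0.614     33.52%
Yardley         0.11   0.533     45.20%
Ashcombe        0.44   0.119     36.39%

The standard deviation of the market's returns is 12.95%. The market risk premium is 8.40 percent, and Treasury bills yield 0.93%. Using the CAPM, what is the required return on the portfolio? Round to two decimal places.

8.46%

β_Granby = 0.659 × 18.35% / 12.95% = 0.9338
β_Maddox = 0.614 × 33.52% / 12.95% = 1.5893
β_Yardley = 0.533 × 45.20% / 12.95% = 1.8604
β_Ashcombe = 0.119 × 36.39% / 12.95% = 0.3344
β_P = Σ w_i β_i = 0.26×0.9338 + 0.19×1.5893 + 0.11×1.8604 + 0.44×0.3344 = 0.8965
E(R_P) = R_f + β_P × MRP = 0.93% + 0.8965 × 8.40% = 8.46%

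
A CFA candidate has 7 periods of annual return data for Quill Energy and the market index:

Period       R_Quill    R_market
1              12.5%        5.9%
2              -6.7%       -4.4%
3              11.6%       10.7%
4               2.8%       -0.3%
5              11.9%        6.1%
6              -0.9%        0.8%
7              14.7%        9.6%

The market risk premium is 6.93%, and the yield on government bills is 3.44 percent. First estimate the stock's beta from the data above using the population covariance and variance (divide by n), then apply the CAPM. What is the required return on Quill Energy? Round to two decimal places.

13.00%

Mean R_i = (12.5 − 6.7 + 11.6 + 2.8 + 11.9 − 0.9 + 14.7) / 7 = 6.5571%
Mean R_m = (5.9 − 4.4 + 10.7 − 0.3 + 6.1 + 0.8 + 9.6) / 7 = 4.0571%
Σ(R_i − R̄_i)(R_m − R̄_m) = 253.2771  ⇒  Cov = 253.2771 / 7 = 36.1824
Σ(R_m − R̄_m)² = 183.5371  ⇒  Var(R_m) = 183.5371 / 7 = 26.2196
β = Cov / Var(R_m) = 36.1824 / 26.2196 = 1.3800
E(R) = R_f + β × MRP = 3.44% + 1.3800 × 6.93% = 13.00%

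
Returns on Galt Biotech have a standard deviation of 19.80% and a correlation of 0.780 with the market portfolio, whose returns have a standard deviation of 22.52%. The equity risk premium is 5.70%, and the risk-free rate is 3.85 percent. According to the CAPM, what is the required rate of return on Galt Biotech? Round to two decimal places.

β = ρ × σ_i / σ_m = 0.780 × 19.80% / 22.52% = 0.6858
E(R) = 3.85% + 0.6858 × 5.70% = 7.76%

7.76%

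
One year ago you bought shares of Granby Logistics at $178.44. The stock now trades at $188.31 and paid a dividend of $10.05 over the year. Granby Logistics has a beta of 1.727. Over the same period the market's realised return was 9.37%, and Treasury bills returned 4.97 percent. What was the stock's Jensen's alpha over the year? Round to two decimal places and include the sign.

Realised HPR = (P1 + D1 − P0) / P0 = (188.31 + 10.05 − 178.44) / 178.44 = 19.92 / 178.44 = 11.1634%
MRP = 9.37% − 4.97% = 4.40%
CAPM required = R_f + β·MRP = 4.97% + 1.727 × 4.40% = 12.56880%
α = realised − required = 11.1634% − 12.56880% = -1.41%

-1.41%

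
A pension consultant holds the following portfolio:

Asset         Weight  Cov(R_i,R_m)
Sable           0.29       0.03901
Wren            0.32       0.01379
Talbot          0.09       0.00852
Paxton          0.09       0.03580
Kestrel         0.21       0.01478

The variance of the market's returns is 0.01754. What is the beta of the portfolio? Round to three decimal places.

1.301

β_Sable = 0.03901 / 0.01754 = 2.2241
β_Wren = 0.01379 / 0.01754 = 0.7862
β_Talbot = 0.00852 / 0.01754 = 0.4857
β_Paxton = 0.03580 / 0.01754 = 2.0410
β_Kestrel = 0.01478 / 0.01754 = 0.8426
β_P = Σ w_i β_i = 0.29×2.2241 + 0.32×0.7862 + 0.09×0.4857 + 0.09×2.0410 + 0.21×0.8426 = 1.3009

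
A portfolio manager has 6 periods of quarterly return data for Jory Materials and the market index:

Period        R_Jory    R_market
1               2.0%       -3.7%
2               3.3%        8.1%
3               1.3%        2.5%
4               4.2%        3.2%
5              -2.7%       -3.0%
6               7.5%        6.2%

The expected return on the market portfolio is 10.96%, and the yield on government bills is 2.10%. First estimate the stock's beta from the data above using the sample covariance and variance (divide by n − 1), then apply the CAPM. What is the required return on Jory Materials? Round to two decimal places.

6.47%

Mean R_i = (2.0 + 3.3 + 1.3 + 4.2 − 2.7 + 7.5) / 6 = 2.6000%
Mean R_m = (-3.7 + 8.1 + 2.5 + 3.2 − 3.0 + 6.2) / 6 = 2.2167%
Σ(R_i − R̄_i)(R_m − R̄_m) = 56.0400  ⇒  Cov = 56.0400 / 5 = 11.2080
Σ(R_m − R̄_m)² = 113.7483  ⇒  Var(R_m) = 113.7483 / 5 = 22.7497
β = Cov / Var(R_m) = 11.2080 / 22.7497 = 0.4927
MRP = 10.96% − 2.10% = 8.86%
E(R) = R_f + β × MRP = 2.10% + 0.4927 × 8.86% = 6.47%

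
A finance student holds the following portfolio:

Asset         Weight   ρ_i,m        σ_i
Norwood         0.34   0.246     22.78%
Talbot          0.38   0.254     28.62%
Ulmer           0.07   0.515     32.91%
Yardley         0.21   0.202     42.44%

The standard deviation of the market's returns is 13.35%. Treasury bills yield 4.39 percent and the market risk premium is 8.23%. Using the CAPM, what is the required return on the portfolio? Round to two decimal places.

β_Norwood = 0.246 × 22.78% / 13.35% = 0.4198
β_Talbot = 0.254 × 28.62% / 13.35% = 0.5445
β_Ulmer = 0.515 × 32.91% / 13.35% = 1.2696
β_Yardley = 0.202 × 42.44% / 13.35% = 0.6422
β_P = Σ w_i β_i = 0.34×0.4198 + 0.38×0.5445 + 0.07×1.2696 + 0.21×0.6422 = 0.5734
E(R_P) = R_f + β_P × MRP = 4.39% + 0.5734 × 8.23% = 9.11%

9.11%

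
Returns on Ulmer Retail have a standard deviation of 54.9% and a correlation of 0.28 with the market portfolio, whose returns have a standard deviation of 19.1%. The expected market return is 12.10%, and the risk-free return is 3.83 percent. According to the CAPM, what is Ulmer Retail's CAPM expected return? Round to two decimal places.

β = ρ × σ_i / σ_m = 0.28 × 54.9% / 19.1% = 0.8048
MRP = 12.10% − 3.83% = 8.27%
E(R) = 3.83% + 0.8048 × 8.27% = 10.49%

10.49%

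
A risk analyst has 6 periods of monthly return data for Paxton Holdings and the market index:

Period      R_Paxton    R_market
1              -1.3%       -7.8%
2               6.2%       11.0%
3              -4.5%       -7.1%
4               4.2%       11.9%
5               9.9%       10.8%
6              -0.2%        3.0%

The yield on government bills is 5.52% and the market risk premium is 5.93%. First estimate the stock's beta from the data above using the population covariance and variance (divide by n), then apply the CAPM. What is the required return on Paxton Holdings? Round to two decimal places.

8.55%

Mean R_i = (-1.3 + 6.2 − 4.5 + 4.2 + 9.9 − 0.2) / 6 = 2.3833%
Mean R_m = (-7.8 + 11.0 − 7.1 + 11.9 + 10.8 + 3.0) / 6 = 3.6333%
Σ(R_i − R̄_i)(R_m − R̄_m) = 214.6333  ⇒  Cov = 214.6333 / 6 = 35.7722
Σ(R_m − R̄_m)² = 420.2933  ⇒  Var(R_m) = 420.2933 / 6 = 70.0489
β = Cov / Var(R_m) = 35.7722 / 70.0489 = 0.5107
E(R) = R_f + β × MRP = 5.52% + 0.5107 × 5.93% = 8.55%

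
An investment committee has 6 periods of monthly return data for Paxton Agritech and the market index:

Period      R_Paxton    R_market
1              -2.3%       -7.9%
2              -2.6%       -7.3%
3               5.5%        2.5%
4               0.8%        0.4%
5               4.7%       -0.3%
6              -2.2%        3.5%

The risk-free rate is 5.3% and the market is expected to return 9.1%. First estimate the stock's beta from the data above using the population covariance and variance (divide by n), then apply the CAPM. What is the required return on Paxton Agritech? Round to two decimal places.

6.81%

Mean R_i = (-2.3 − 2.6 + 5.5 + 0.8 + 4.7 − 2.2) / 6 = 0.6500%
Mean R_m = (-7.9 − 7.3 + 2.5 + 0.4 − 0.3 + 3.5) / 6 = -1.5167%
Σ(R_i − R̄_i)(R_m − R̄_m) = 48.0250  ⇒  Cov = 48.0250 / 6 = 8.0042
Σ(R_m − R̄_m)² = 120.6483  ⇒  Var(R_m) = 120.6483 / 6 = 20.1081
β = Cov / Var(R_m) = 8.0042 / 20.1081 = 0.3981
MRP = 9.1% − 5.3% = 3.80%
E(R) = R_f + β × MRP = 5.3% + 0.3981 × 3.8% = 6.81%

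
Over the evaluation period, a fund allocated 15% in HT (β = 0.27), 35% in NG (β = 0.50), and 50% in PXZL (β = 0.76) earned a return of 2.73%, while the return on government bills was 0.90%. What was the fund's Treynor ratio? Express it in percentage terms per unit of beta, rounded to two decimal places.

β_P = 0.15×0.27 + 0.35×0.50 + 0.50×0.76 = 0.5955
Treynor = (R_P − R_f) / β_P = (2.73% − 0.90%) / 0.5955 = 1.83% / 0.5955 = 3.07%

3.07%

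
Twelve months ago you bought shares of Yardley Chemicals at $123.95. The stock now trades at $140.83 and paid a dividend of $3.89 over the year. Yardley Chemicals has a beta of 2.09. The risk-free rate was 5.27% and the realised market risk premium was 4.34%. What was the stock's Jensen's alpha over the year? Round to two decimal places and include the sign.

+2.42%

Realised HPR = (P1 + D1 − P0) / P0 = (140.83 + 3.89 − 123.95) / 123.95 = 20.77 / 123.95 = 16.7568%
CAPM required = R_f + β·MRP = 5.27% + 2.09 × 4.34% = 14.3406%
α = realised − required = 16.7568% − 14.3406% = +2.42%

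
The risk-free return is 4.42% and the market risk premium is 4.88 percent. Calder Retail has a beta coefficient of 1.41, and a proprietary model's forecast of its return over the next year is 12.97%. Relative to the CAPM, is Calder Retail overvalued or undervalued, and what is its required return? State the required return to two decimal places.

Required return = R_f + β·MRP = 4.42% + 1.41 × 4.88% = 11.30%
Forecast 12.97% > required 11.30% → the stock plots above the SML → undervalued.

Undervalued; required return 11.30%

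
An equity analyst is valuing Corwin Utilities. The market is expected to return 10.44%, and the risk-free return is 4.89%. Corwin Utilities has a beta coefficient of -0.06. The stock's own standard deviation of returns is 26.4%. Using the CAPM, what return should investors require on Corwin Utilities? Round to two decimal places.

Market risk premium = E(R_m) − R_f = 10.44% − 4.89% = 5.55%
E(R) = R_f + β × MRP = 4.89% + -0.06 × 5.55% = 4.56%

4.56%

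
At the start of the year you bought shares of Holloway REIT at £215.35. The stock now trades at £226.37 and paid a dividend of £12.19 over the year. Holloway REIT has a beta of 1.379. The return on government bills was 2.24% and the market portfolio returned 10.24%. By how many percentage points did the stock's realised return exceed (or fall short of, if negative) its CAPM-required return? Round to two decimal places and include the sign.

-2.49%

Realised HPR = (P1 + D1 − P0) / P0 = (226.37 + 12.19 − 215.35) / 215.35 = 23.21 / 215.35 = 10.7778%
MRP = 10.24% − 2.24% = 8.00%
CAPM required = R_f + β·MRP = 2.24% + 1.379 × 8.00% = 13.27200%
α = realised − required = 10.7778% − 13.27200% = -2.49%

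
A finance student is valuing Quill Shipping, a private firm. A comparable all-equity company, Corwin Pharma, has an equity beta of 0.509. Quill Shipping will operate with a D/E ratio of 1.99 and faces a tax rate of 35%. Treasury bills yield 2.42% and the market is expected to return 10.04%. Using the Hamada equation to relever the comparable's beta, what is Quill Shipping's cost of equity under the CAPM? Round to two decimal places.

11.32%

β_L = β_U × [1 + (1 − t)(D/E)] = 0.509 × [1 + (1 − 0.35) × 1.99]
    = 0.509 × [1 + 0.65 × 1.99] = 0.509 × 2.2935 = 1.1674
MRP = 10.04% − 2.42% = 7.62%
E(R) = R_f + β_L × MRP = 2.42% + 1.1674 × 7.62% = 11.32%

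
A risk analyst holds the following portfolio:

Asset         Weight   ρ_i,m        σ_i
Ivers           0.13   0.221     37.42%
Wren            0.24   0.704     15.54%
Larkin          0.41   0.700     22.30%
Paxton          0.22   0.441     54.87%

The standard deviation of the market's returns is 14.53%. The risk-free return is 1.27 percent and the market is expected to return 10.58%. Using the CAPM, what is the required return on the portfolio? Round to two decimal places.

11.15%

β_Ivers = 0.221 × 37.42% / 14.53% = 0.5692
β_Wren = 0.704 × 15.54% / 14.53% = 0.7529
β_Larkin = 0.700 × 22.30% / 14.53% = 1.0743
β_Paxton = 0.441 × 54.87% / 14.53% = 1.6654
β_P = Σ w_i β_i = 0.13×0.5692 + 0.24×0.7529 + 0.41×1.0743 + 0.22×1.6654 = 1.0615
MRP = 10.58% − 1.27% = 9.31%
E(R_P) = R_f + β_P × MRP = 1.27% + 1.0615 × 9.31% = 11.15%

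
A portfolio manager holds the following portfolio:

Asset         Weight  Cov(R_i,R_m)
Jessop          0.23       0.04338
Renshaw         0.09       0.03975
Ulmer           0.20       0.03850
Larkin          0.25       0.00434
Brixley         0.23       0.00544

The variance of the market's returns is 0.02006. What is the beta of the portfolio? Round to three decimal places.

β_Jessop = 0.04338 / 0.02006 = 2.1625
β_Renshaw = 0.03975 / 0.02006 = 1.9816
β_Ulmer = 0.03850 / 0.02006 = 1.9192
β_Larkin = 0.00434 / 0.02006 = 0.2164
β_Brixley = 0.00544 / 0.02006 = 0.2712
β_P = Σ w_i β_i = 0.23×2.1625 + 0.09×1.9816 + 0.20×1.9192 + 0.25×0.2164 + 0.23×0.2712 = 1.1760

1.176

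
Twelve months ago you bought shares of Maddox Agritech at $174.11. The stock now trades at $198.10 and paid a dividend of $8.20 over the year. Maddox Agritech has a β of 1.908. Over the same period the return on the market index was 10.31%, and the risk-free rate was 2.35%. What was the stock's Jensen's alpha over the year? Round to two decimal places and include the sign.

+0.95%

Realised HPR = (P1 + D1 − P0) / P0 = (198.10 + 8.20 − 174.11) / 174.11 = 32.19 / 174.11 = 18.4883%
MRP = 10.31% − 2.35% = 7.96%
CAPM required = R_f + β·MRP = 2.35% + 1.908 × 7.96% = 17.53768%
α = realised − required = 18.4883% − 17.53768% = +0.95%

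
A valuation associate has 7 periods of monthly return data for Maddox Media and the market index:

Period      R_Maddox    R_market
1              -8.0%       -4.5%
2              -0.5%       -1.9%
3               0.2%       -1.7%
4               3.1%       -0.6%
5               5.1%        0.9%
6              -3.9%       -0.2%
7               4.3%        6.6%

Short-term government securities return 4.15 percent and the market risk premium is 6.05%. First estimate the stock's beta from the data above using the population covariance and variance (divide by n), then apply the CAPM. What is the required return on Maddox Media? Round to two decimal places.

Mean R_i = (-8.0 − 0.5 + 0.2 + 3.1 + 5.1 − 3.9 + 4.3) / 7 = 0.0429%
Mean R_m = (-4.5 − 1.9 − 1.7 − 0.6 + 0.9 − 0.2 + 6.6) / 7 = -0.2000%
Σ(R_i − R̄_i)(R_m − R̄_m) = 68.5600  ⇒  Cov = 68.5600 / 7 = 9.7943
Σ(R_m − R̄_m)² = 71.2400  ⇒  Var(R_m) = 71.2400 / 7 = 10.1771
β = Cov / Var(R_m) = 9.7943 / 10.1771 = 0.9624
E(R) = R_f + β × MRP = 4.15% + 0.9624 × 6.05% = 9.97%

9.97%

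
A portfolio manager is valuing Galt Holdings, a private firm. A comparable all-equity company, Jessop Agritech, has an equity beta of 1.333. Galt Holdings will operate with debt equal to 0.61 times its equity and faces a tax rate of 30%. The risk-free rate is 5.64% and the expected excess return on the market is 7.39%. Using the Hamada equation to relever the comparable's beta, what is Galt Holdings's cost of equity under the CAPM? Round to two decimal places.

β_L = β_U × [1 + (1 − t)(D/E)] = 1.333 × [1 + (1 − 0.30) × 0.61]
    = 1.333 × [1 + 0.70 × 0.61] = 1.333 × 1.4270 = 1.9022
E(R) = R_f + β_L × MRP = 5.64% + 1.9022 × 7.39% = 19.70%

19.70%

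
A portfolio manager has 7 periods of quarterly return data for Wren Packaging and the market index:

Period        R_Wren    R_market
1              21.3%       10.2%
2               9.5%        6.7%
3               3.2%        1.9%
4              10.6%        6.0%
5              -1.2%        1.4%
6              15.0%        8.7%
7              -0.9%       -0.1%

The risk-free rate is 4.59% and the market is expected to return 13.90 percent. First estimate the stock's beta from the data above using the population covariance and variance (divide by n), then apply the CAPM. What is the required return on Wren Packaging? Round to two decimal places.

Mean R_i = (21.3 + 9.5 + 3.2 + 10.6 − 1.2 + 15.0 − 0.9) / 7 = 8.2143%
Mean R_m = (10.2 + 6.7 + 1.9 + 6.0 + 1.4 + 8.7 − 0.1) / 7 = 4.9714%
Σ(R_i − R̄_i)(R_m − R̄_m) = 193.6429  ⇒  Cov = 193.6429 / 7 = 27.6633
Σ(R_m − R̄_m)² = 93.1943  ⇒  Var(R_m) = 93.1943 / 7 = 13.3135
β = Cov / Var(R_m) = 27.6633 / 13.3135 = 2.0778
MRP = 13.90% − 4.59% = 9.31%
E(R) = R_f + β × MRP = 4.59% + 2.0778 × 9.31% = 23.93%

23.93%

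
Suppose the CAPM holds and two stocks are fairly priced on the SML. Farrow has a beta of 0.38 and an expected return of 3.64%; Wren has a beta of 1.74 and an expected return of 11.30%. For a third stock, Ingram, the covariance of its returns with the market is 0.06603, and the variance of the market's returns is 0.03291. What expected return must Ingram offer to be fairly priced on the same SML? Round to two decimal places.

MRP = (11.30% − 3.64%) / (1.74 − 0.38) = 5.6324%
R_f = 3.64% − 0.38 × 5.6324% = 1.4997%
β_Ingram = Cov / Var(R_m) = 0.06603 / 0.03291 = 2.0064
E(R_Ingram) = R_f + β × MRP = 1.4997% + 2.0064 × 5.6324% = 12.80%

12.80%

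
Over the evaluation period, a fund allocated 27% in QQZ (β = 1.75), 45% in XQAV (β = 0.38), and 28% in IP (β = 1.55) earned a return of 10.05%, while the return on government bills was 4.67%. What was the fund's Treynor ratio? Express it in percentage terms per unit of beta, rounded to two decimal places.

4.99%

β_P = 0.27×1.75 + 0.45×0.38 + 0.28×1.55 = 1.0775
Treynor = (R_P − R_f) / β_P = (10.05% − 4.67%) / 1.0775 = 5.38% / 1.0775 = 4.99%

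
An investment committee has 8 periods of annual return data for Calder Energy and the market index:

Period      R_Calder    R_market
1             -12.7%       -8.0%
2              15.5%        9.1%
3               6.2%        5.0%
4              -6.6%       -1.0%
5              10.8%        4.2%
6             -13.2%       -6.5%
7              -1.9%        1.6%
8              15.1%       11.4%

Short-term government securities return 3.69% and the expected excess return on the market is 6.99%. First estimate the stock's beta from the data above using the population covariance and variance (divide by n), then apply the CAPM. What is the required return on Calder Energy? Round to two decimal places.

Mean R_i = (-12.7 + 15.5 + 6.2 − 6.6 + 10.8 − 13.2 − 1.9 + 15.1) / 8 = 1.6500%
Mean R_m = (-8.0 + 9.1 + 5.0 − 1.0 + 4.2 − 6.5 + 1.6 + 11.4) / 8 = 1.9750%
Σ(R_i − R̄_i)(R_m − R̄_m) = 554.4400  ⇒  Cov = 554.4400 / 8 = 69.3050
Σ(R_m − R̄_m)² = 334.0150  ⇒  Var(R_m) = 334.0150 / 8 = 41.7519
β = Cov / Var(R_m) = 69.3050 / 41.7519 = 1.6599
E(R) = R_f + β × MRP = 3.69% + 1.6599 × 6.99% = 15.29%

15.29%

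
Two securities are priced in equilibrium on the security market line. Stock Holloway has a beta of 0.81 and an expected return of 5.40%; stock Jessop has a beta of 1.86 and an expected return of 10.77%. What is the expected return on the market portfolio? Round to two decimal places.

Both satisfy E(R) = R_f + β·MRP, so the slope of the SML is
MRP = (10.77% − 5.40%) / (1.86 − 0.81) = 5.37% / 1.05 = 5.1143%
R_f = E(R_Holloway) − β_Holloway·MRP = 5.40% − 0.81 × 5.1143% = 1.2574%
E(R_m) = R_f + MRP = 1.2574% + 5.1143% = 6.37%

6.37%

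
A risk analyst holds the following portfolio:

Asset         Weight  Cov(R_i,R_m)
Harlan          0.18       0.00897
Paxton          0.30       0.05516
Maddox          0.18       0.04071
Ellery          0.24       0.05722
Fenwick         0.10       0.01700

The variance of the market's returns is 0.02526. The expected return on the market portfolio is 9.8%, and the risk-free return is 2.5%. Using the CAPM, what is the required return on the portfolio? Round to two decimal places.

β_Harlan = 0.00897 / 0.02526 = 0.3551
β_Paxton = 0.05516 / 0.02526 = 2.1837
β_Maddox = 0.04071 / 0.02526 = 1.6116
β_Ellery = 0.05722 / 0.02526 = 2.2652
β_Fenwick = 0.01700 / 0.02526 = 0.6730
β_P = Σ w_i β_i = 0.18×0.3551 + 0.30×2.1837 + 0.18×1.6116 + 0.24×2.2652 + 0.10×0.6730 = 1.6201
MRP = 9.8% − 2.5% = 7.30%
E(R_P) = R_f + β_P × MRP = 2.5% + 1.6201 × 7.3% = 14.33%

14.33%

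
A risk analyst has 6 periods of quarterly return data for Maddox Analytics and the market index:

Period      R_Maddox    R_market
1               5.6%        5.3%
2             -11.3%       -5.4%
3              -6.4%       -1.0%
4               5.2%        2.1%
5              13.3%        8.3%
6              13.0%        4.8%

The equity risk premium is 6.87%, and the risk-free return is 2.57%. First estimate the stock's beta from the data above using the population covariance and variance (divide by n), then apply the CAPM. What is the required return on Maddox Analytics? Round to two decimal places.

Mean R_i = (5.6 − 11.3 − 6.4 + 5.2 + 13.3 + 13.0) / 6 = 3.2333%
Mean R_m = (5.3 − 5.4 − 1.0 + 2.1 + 8.3 + 4.8) / 6 = 2.3500%
Σ(R_i − R̄_i)(R_m − R̄_m) = 235.2200  ⇒  Cov = 235.2200 / 6 = 39.2033
Σ(R_m − R̄_m)² = 121.4550  ⇒  Var(R_m) = 121.4550 / 6 = 20.2425
β = Cov / Var(R_m) = 39.2033 / 20.2425 = 1.9367
E(R) = R_f + β × MRP = 2.57% + 1.9367 × 6.87% = 15.88%

15.88%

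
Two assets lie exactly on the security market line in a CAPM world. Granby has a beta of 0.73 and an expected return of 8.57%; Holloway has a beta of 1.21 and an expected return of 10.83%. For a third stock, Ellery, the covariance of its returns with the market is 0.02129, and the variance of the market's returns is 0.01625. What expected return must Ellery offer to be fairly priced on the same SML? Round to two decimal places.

MRP = (10.83% − 8.57%) / (1.21 − 0.73) = 4.7083%
R_f = 8.57% − 0.73 × 4.7083% = 5.1329%
β_Ellery = Cov / Var(R_m) = 0.02129 / 0.01625 = 1.3102
E(R_Ellery) = R_f + β × MRP = 5.1329% + 1.3102 × 4.7083% = 11.30%

11.30%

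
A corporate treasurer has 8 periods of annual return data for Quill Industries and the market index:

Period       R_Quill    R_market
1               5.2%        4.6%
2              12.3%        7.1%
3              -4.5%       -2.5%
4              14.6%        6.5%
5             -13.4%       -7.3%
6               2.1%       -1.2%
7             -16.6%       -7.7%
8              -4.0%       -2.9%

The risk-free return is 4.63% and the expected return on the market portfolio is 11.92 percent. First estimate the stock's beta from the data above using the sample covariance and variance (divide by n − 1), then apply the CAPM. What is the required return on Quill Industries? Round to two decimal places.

Mean R_i = (5.2 + 12.3 − 4.5 + 14.6 − 13.4 + 2.1 − 16.6 − 4.0) / 8 = -0.5375%
Mean R_m = (4.6 + 7.1 − 2.5 + 6.5 − 7.3 − 1.2 − 7.7 − 2.9) / 8 = -0.4250%
Σ(R_i − R̄_i)(R_m − R̄_m) = 450.2925  ⇒  Cov = 450.2925 / 7 = 64.3275
Σ(R_m − R̄_m)² = 241.0550  ⇒  Var(R_m) = 241.0550 / 7 = 34.4364
β = Cov / Var(R_m) = 64.3275 / 34.4364 = 1.8680
MRP = 11.92% − 4.63% = 7.29%
E(R) = R_f + β × MRP = 4.63% + 1.8680 × 7.29% = 18.25%

18.25%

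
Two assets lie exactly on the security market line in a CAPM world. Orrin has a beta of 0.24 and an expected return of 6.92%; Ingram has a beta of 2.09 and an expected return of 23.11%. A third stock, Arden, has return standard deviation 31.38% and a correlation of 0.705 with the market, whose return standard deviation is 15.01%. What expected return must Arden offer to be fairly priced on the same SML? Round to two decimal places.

MRP = (23.11% − 6.92%) / (2.09 − 0.24) = 8.7514%
R_f = 6.92% − 0.24 × 8.7514% = 4.8197%
β_Arden = ρ·σ_i/σ_m = 0.705 × 31.38 / 15.01 = 1.4739
E(R_Arden) = R_f + β × MRP = 4.8197% + 1.4739 × 8.7514% = 17.72%

17.72%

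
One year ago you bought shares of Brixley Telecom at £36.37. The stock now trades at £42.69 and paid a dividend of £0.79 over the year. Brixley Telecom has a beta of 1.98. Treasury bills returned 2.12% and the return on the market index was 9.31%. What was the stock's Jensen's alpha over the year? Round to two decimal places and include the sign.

Realised HPR = (P1 + D1 − P0) / P0 = (42.69 + 0.79 − 36.37) / 36.37 = 7.11 / 36.37 = 19.5491%
MRP = 9.31% − 2.12% = 7.19%
CAPM required = R_f + β·MRP = 2.12% + 1.98 × 7.19% = 16.3562%
α = realised − required = 19.5491% − 16.3562% = +3.19%

+3.19%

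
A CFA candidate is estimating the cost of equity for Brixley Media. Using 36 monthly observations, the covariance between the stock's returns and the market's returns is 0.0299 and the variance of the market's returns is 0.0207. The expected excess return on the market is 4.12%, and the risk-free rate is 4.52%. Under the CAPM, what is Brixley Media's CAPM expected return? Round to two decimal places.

10.47%

β = Cov(R_i, R_m) / Var(R_m) = 0.0299 / 0.0207 = 1.4444
E(R) = R_f + β × MRP = 4.52% + 1.4444 × 4.12% = 10.47%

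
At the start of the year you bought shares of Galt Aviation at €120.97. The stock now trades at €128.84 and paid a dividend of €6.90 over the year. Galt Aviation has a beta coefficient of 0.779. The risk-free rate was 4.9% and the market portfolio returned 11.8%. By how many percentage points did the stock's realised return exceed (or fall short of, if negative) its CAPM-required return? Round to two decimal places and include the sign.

Realised HPR = (P1 + D1 − P0) / P0 = (128.84 + 6.90 − 120.97) / 120.97 = 14.77 / 120.97 = 12.2096%
MRP = 11.8% − 4.9% = 6.90%
CAPM required = R_f + β·MRP = 4.9% + 0.779 × 6.9% = 10.2751%
α = realised − required = 12.2096% − 10.2751% = +1.93%

+1.93%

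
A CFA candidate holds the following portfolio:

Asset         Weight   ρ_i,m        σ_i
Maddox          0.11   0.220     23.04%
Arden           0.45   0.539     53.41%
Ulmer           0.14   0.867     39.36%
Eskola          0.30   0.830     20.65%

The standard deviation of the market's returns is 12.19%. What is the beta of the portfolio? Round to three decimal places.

1.922

β_Maddox = 0.220 × 23.04% / 12.19% = 0.4158
β_Arden = 0.539 × 53.41% / 12.19% = 2.3616
β_Ulmer = 0.867 × 39.36% / 12.19% = 2.7994
β_Eskola = 0.830 × 20.65% / 12.19% = 1.4060
β_P = Σ w_i β_i = 0.11×0.4158 + 0.45×2.3616 + 0.14×2.7994 + 0.30×1.4060 = 1.9222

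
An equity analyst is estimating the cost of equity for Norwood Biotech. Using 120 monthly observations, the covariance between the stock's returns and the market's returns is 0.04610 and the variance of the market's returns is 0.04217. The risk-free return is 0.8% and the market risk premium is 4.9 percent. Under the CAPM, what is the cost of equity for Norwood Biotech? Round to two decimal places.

6.16%

β = Cov(R_i, R_m) / Var(R_m) = 0.04610 / 0.04217 = 1.0932
E(R) = R_f + β × MRP = 0.8% + 1.0932 × 4.9% = 6.16%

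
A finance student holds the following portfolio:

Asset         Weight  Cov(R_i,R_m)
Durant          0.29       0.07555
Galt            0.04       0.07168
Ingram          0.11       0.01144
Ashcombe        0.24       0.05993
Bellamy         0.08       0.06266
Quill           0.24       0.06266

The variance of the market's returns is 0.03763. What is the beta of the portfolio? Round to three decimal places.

1.607

β_Durant = 0.07555 / 0.03763 = 2.0077
β_Galt = 0.07168 / 0.03763 = 1.9049
β_Ingram = 0.01144 / 0.03763 = 0.3040
β_Ashcombe = 0.05993 / 0.03763 = 1.5926
β_Bellamy = 0.06266 / 0.03763 = 1.6652
β_Quill = 0.06266 / 0.03763 = 1.6652
β_P = Σ w_i β_i = 0.29×2.0077 + 0.04×1.9049 + 0.11×0.3040 + 0.24×1.5926 + 0.08×1.6652 + 0.24×1.6652 = 1.6070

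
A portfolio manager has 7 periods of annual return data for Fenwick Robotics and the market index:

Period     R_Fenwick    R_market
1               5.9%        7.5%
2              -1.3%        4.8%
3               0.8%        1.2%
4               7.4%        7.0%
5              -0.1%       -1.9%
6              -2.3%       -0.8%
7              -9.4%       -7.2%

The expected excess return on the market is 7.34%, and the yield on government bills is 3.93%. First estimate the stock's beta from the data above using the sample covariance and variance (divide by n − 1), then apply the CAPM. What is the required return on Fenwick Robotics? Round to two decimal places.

Mean R_i = (5.9 − 1.3 + 0.8 + 7.4 − 0.1 − 2.3 − 9.4) / 7 = 0.1429%
Mean R_m = (7.5 + 4.8 + 1.2 + 7.0 − 1.9 − 0.8 − 7.2) / 7 = 1.5143%
Σ(R_i − R̄_i)(R_m − R̄_m) = 158.9657  ⇒  Cov = 158.9657 / 6 = 26.4943
Σ(R_m − R̄_m)² = 169.7686  ⇒  Var(R_m) = 169.7686 / 6 = 28.2948
β = Cov / Var(R_m) = 26.4943 / 28.2948 = 0.9364
E(R) = R_f + β × MRP = 3.93% + 0.9364 × 7.34% = 10.80%

10.80%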